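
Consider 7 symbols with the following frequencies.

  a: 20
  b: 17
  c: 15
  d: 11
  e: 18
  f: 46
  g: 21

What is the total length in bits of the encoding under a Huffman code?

Build the Huffman tree bottom-up:
merge d(11) and c(15): 26
merge b(17) and e(18): 35
merge a(20) and g(21): 41
merge 26 and 35: 61
merge 41 and f(46): 87
merge 61 and 87: 148
The encoded length is the sum of every internal node's weight: 26 + 35 + 41 + 61 + 87 + 148 = 398 bits.

398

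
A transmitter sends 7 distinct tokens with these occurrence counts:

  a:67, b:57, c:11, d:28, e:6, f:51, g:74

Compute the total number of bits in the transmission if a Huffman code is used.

746

Build the Huffman tree bottom-up:
merge e(6) and c(11): 17
merge 17 and d(28): 45
merge 45 and f(51): 96
merge b(57) and a(67): 124
merge g(74) and 96: 170
merge 124 and 170: 294
Total encoded bits = sum of merged weights = 17 + 45 + 96 + 124 + 170 + 294 = 746.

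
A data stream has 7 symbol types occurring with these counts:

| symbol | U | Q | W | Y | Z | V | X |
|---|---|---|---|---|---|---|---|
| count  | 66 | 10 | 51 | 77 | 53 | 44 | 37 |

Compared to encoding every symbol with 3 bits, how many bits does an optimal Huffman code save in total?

96

Fixed-length: 3 bits × 338 symbols = 1014 bits.
Huffman merges:
merge Q(10) and X(37): 47
merge V(44) and 47: 91
merge W(51) and Z(53): 104
merge U(66) and Y(77): 143
merge 91 and 104: 195
merge 143 and 195: 338
Huffman total = 47 + 91 + 104 + 143 + 195 + 338 = 918 bits.
Saving = 1014 − 918 = 96 bits.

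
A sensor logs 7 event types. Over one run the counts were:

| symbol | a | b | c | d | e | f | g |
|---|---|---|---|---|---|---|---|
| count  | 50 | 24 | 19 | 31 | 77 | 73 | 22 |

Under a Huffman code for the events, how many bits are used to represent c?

Repeatedly merge the two smallest:
combine c(19), g(22) → 41
combine b(24), d(31) → 55
combine 41, a(50) → 91
combine 55, f(73) → 128
combine e(77), 91 → 168
combine 128, 168 → 296
c's leaf is at depth 4, giving a 4-bit codeword.

4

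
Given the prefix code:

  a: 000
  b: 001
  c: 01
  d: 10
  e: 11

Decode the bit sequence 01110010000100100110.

Read left to right; each codeword is recognised as soon as it completes (prefix code):
  01→c | 11→e | 001→b | 000→a | 01→c | 001→b | 001→b | 10→d
Decoded message: cebacbbd

cebacbbd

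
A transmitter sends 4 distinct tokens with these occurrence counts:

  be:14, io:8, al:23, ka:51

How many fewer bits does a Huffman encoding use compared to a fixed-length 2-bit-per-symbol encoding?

29

Fixed-length: 2 bits × 96 symbols = 192 bits.
Huffman merges:
io(8) + be(14) → 22
22 + al(23) → 45
45 + ka(51) → 96
Huffman total = 22 + 45 + 96 = 163 bits.
Saving = 192 − 163 = 29 bits.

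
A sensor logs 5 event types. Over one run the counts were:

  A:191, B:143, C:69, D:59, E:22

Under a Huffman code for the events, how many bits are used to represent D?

Build the tree from the bottom:
E(22) + D(59) → 81
C(69) + 81 → 150
B(143) + 150 → 293
A(191) + 293 → 484
The subtree containing D is merged 4 times, so code length = 4.

4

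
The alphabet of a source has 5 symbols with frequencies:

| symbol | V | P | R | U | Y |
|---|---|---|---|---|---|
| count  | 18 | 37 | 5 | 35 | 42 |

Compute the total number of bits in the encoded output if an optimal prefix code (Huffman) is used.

Merge the two smallest weights repeatedly:
combine R(5), V(18) → 23
combine 23, U(35) → 58
combine P(37), Y(42) → 79
combine 58, 79 → 137
Each symbol's bit-cost is frequency × depth; summing gives 297 bits (equivalently 23 + 58 + 79 + 137).

297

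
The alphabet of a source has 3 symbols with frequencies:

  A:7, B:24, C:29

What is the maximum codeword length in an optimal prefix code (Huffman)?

Merge the two lowest-weight nodes at each step:
combine A(7), B(24) → 31
combine C(29), 31 → 60
The first pair merged (A, B) ends up deepest, at depth 2.

2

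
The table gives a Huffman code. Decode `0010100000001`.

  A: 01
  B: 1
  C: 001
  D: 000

Read left to right; each codeword is recognised as soon as it completes (prefix code):
  001→C | 01→A | 000→D | 000→D | 01→A
Decoded message: CADDA

CADDA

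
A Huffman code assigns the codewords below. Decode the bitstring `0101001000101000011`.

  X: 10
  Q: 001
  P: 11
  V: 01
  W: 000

Read left to right; each codeword is recognised as soon as it completes (prefix code):
  01→V | 01→V | 001→Q | 000→W | 10→X | 10→X | 000→W | 11→P
Decoded message: VVQWXXWP

VVQWXXWP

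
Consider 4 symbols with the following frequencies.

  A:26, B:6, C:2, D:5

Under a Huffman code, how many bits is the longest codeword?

3

Merge the two lowest-weight nodes at each step:
merge C(2) and D(5): 7
merge B(6) and 7: 13
merge 13 and A(26): 39
The rarest symbols sit at the bottom; the longest codeword is 3 bits.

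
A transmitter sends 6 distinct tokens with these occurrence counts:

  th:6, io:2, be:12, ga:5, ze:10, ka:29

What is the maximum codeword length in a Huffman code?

Merge the two lowest-weight nodes at each step:
io(2) + ga(5) → 7
th(6) + 7 → 13
ze(10) + be(12) → 22
13 + 22 → 35
ka(29) + 35 → 64
The first pair merged (io, ga) ends up deepest, at depth 4.

4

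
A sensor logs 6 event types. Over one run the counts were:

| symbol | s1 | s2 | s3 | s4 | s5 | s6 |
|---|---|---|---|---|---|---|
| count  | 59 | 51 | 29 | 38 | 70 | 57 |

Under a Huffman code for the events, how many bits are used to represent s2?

Huffman merges, smallest pair first:
merge s3(29) and s4(38): 67
merge s2(51) and s6(57): 108
merge s1(59) and 67: 126
merge s5(70) and 108: 178
merge 126 and 178: 304
s2's leaf is at depth 3, giving a 3-bit codeword.

3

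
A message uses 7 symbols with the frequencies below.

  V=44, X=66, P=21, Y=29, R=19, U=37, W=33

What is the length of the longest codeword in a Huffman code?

4

Merge the two lowest-weight nodes at each step:
R(19) + P(21) → 40
Y(29) + W(33) → 62
U(37) + 40 → 77
V(44) + 62 → 106
X(66) + 77 → 143
106 + 143 → 249
The rarest symbols sit at the bottom; the longest codeword is 4 bits.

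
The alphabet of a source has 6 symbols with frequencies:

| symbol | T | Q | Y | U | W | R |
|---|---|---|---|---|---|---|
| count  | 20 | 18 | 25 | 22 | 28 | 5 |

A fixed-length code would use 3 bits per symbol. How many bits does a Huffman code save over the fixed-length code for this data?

Fixed-length: 3 bits × 118 symbols = 354 bits.
Huffman merges:
combine R(5), Q(18) → 23
combine T(20), U(22) → 42
combine 23, Y(25) → 48
combine W(28), 42 → 70
combine 48, 70 → 118
Huffman total = 23 + 42 + 48 + 70 + 118 = 301 bits.
Saving = 354 − 301 = 53 bits.

53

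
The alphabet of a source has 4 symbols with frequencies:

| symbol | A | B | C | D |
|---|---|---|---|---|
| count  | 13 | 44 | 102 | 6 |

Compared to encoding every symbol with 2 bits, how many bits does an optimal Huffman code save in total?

83

Fixed-length: 2 bits × 165 symbols = 330 bits.
Huffman merges:
D(6) + A(13) → 19
19 + B(44) → 63
63 + C(102) → 165
Huffman total = 19 + 63 + 165 = 247 bits.
Saving = 330 − 247 = 83 bits.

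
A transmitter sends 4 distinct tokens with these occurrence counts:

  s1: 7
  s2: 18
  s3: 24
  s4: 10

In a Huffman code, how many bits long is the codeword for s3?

1

Build the tree from the bottom:
s1(7) + s4(10) → 17
17 + s2(18) → 35
s3(24) + 35 → 59
s3 is a child of the root — depth 1, so its codeword is a single bit.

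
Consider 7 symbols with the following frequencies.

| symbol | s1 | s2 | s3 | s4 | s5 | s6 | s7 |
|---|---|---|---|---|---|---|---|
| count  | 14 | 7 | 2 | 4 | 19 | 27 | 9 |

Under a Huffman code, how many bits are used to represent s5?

Repeatedly merge the two smallest:
merge s3(2) and s4(4): 6
merge 6 and s2(7): 13
merge s7(9) and 13: 22
merge s1(14) and s5(19): 33
merge 22 and s6(27): 49
merge 33 and 49: 82
s5's leaf is at depth 2, giving a 2-bit codeword.

2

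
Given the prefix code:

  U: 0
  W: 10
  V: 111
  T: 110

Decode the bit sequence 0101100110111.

Read left to right; each codeword is recognised as soon as it completes (prefix code):
  0→U | 10→W | 110→T | 0→U | 110→T | 111→V
Decoded message: UWTUTV

UWTUTV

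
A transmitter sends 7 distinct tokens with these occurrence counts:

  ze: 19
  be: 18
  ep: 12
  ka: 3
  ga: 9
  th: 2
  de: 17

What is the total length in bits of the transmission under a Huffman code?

Greedily combine the two least-frequent nodes:
th(2) + ka(3) → 5
5 + ga(9) → 14
ep(12) + 14 → 26
de(17) + be(18) → 35
ze(19) + 26 → 45
35 + 45 → 80
The encoded length is the sum of every internal node's weight: 5 + 14 + 26 + 35 + 45 + 80 = 205 bits.

205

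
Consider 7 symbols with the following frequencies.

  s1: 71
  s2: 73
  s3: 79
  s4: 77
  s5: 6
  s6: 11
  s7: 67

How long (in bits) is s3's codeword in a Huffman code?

2

Repeatedly merge the two smallest:
combine s5(6), s6(11) → 17
combine 17, s7(67) → 84
combine s1(71), s2(73) → 144
combine s4(77), s3(79) → 156
combine 84, 144 → 228
combine 156, 228 → 384
s3 sits 2 levels below the root, so its codeword is 2 bits.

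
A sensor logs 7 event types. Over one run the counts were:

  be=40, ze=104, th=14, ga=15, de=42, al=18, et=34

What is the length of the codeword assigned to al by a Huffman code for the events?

Huffman merges, smallest pair first:
combine th(14), ga(15) → 29
combine al(18), 29 → 47
combine et(34), be(40) → 74
combine de(42), 47 → 89
combine 74, 89 → 163
combine ze(104), 163 → 267
The subtree containing al is merged 4 times, so code length = 4.

4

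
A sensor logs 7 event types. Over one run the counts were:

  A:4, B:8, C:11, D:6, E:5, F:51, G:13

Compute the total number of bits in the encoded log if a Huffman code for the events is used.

215

Merge the two smallest weights repeatedly:
merge A(4) and E(5): 9
merge D(6) and B(8): 14
merge 9 and C(11): 20
merge G(13) and 14: 27
merge 20 and 27: 47
merge 47 and F(51): 98
Total encoded bits = sum of merged weights = 9 + 14 + 20 + 27 + 47 + 98 = 215.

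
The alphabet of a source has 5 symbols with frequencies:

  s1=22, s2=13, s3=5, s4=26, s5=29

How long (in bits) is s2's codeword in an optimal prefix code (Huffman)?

3

Build the tree from the bottom:
merge s3(5) and s2(13): 18
merge 18 and s1(22): 40
merge s4(26) and s5(29): 55
merge 40 and 55: 95
s2's leaf is at depth 3, giving a 3-bit codeword.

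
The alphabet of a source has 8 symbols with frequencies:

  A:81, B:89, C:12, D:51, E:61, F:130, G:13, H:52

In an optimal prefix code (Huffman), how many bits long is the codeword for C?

Huffman merges, smallest pair first:
combine C(12), G(13) → 25
combine 25, D(51) → 76
combine H(52), E(61) → 113
combine 76, A(81) → 157
combine B(89), 113 → 202
combine F(130), 157 → 287
combine 202, 287 → 489
The subtree containing C is merged 5 times, so code length = 5.

5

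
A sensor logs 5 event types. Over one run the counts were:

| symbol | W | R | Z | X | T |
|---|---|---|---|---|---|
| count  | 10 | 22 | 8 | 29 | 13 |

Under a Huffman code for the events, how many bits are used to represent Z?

Huffman merges, smallest pair first:
Z(8) + W(10) → 18
T(13) + 18 → 31
R(22) + X(29) → 51
31 + 51 → 82
Z's leaf is at depth 3, giving a 3-bit codeword.

3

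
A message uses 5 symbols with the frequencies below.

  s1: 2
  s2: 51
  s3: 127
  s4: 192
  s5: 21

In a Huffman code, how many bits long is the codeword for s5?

4

Build the tree from the bottom:
s1(2) + s5(21) → 23
23 + s2(51) → 74
74 + s3(127) → 201
s4(192) + 201 → 393
The subtree containing s5 is merged 4 times, so code length = 4.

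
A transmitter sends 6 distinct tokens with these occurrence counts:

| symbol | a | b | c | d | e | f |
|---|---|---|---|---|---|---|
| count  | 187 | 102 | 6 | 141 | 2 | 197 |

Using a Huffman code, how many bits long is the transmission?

Build the Huffman tree bottom-up:
merge e(2) and c(6): 8
merge 8 and b(102): 110
merge 110 and d(141): 251
merge a(187) and f(197): 384
merge 251 and 384: 635
The encoded length is the sum of every internal node's weight: 8 + 110 + 251 + 384 + 635 = 1388 bits.

1388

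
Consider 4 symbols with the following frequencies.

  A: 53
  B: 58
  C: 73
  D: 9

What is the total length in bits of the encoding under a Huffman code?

375

Merge the two smallest weights repeatedly:
merge D(9) and A(53): 62
merge B(58) and 62: 120
merge C(73) and 120: 193
Total encoded bits = sum of merged weights = 62 + 120 + 193 = 375.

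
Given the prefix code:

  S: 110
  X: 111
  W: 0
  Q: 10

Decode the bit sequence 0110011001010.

Read left to right; each codeword is recognised as soon as it completes (prefix code):
  0→W | 110→S | 0→W | 110→S | 0→W | 10→Q | 10→Q
Decoded message: WSWSWQQ

WSWSWQQ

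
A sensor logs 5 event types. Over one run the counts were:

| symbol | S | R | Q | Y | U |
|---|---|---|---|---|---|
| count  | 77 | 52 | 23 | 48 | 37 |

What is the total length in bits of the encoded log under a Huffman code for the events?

534

Greedily combine the two least-frequent nodes:
combine Q(23), U(37) → 60
combine Y(48), R(52) → 100
combine 60, S(77) → 137
combine 100, 137 → 237
Each symbol's bit-cost is frequency × depth; summing gives 534 bits (equivalently 60 + 100 + 137 + 237).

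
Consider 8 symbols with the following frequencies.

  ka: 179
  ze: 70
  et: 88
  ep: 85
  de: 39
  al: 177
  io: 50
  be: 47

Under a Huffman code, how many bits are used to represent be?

4

Build the tree from the bottom:
de(39) + be(47) → 86
io(50) + ze(70) → 120
ep(85) + 86 → 171
et(88) + 120 → 208
171 + al(177) → 348
ka(179) + 208 → 387
348 + 387 → 735
be sits 4 levels below the root, so its codeword is 4 bits.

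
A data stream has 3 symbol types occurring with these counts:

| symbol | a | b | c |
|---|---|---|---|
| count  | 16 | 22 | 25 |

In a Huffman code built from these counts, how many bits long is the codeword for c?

Repeatedly merge the two smallest:
merge a(16) and b(22): 38
merge c(25) and 38: 63
c is a child of the root — depth 1, so its codeword is a single bit.

1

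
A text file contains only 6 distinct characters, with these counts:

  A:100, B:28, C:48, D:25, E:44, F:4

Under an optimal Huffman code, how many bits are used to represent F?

4

Huffman merges, smallest pair first:
combine F(4), D(25) → 29
combine B(28), 29 → 57
combine E(44), C(48) → 92
combine 57, 92 → 149
combine A(100), 149 → 249
F sits 4 levels below the root, so its codeword is 4 bits.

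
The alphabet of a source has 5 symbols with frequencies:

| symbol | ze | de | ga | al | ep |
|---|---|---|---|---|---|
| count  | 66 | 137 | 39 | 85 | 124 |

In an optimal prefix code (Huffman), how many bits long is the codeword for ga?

3

Repeatedly merge the two smallest:
ga(39) + ze(66) → 105
al(85) + 105 → 190
ep(124) + de(137) → 261
190 + 261 → 451
ga's leaf is at depth 3, giving a 3-bit codeword.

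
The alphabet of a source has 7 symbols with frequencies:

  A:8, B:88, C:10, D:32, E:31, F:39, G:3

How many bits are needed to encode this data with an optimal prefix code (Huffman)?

Greedily combine the two least-frequent nodes:
combine G(3), A(8) → 11
combine C(10), 11 → 21
combine 21, E(31) → 52
combine D(32), F(39) → 71
combine 52, 71 → 123
combine B(88), 123 → 211
The encoded length is the sum of every internal node's weight: 11 + 21 + 52 + 71 + 123 + 211 = 489 bits.

489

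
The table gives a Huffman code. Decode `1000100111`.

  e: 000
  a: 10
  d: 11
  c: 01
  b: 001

Read left to right; each codeword is recognised as soon as it completes (prefix code):
  10→a | 001→b | 001→b | 11→d
Decoded message: abbd

abbd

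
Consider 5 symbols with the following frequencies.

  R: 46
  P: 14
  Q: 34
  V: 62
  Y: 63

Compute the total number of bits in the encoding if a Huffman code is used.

486

Build the Huffman tree bottom-up:
merge P(14) and Q(34): 48
merge R(46) and 48: 94
merge V(62) and Y(63): 125
merge 94 and 125: 219
Total encoded bits = sum of merged weights = 48 + 94 + 125 + 219 = 486.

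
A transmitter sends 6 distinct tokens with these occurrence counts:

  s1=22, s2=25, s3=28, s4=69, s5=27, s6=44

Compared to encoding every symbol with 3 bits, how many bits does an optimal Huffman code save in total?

Fixed-length: 3 bits × 215 symbols = 645 bits.
Huffman merges:
combine s1(22), s2(25) → 47
combine s5(27), s3(28) → 55
combine s6(44), 47 → 91
combine 55, s4(69) → 124
combine 91, 124 → 215
Huffman total = 47 + 55 + 91 + 124 + 215 = 532 bits.
Saving = 645 − 532 = 113 bits.

113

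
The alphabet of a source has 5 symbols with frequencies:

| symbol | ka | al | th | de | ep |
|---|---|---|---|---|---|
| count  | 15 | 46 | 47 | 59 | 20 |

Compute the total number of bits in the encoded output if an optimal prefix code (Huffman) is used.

409

Merge the two smallest weights repeatedly:
ka(15) + ep(20) → 35
35 + al(46) → 81
th(47) + de(59) → 106
81 + 106 → 187
Each symbol's bit-cost is frequency × depth; summing gives 409 bits (equivalently 35 + 81 + 106 + 187).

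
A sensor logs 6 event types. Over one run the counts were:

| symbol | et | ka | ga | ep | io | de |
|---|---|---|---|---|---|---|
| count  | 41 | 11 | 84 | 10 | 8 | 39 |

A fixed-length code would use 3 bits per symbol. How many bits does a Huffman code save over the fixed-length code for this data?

Fixed-length: 3 bits × 193 symbols = 579 bits.
Huffman merges:
merge io(8) and ep(10): 18
merge ka(11) and 18: 29
merge 29 and de(39): 68
merge et(41) and 68: 109
merge ga(84) and 109: 193
Huffman total = 18 + 29 + 68 + 109 + 193 = 417 bits.
Saving = 579 − 417 = 162 bits.

162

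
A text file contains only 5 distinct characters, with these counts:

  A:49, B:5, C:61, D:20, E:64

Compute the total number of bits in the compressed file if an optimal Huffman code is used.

Merge the two smallest weights repeatedly:
merge B(5) and D(20): 25
merge 25 and A(49): 74
merge C(61) and E(64): 125
merge 74 and 125: 199
Total encoded bits = sum of merged weights = 25 + 74 + 125 + 199 = 423.

423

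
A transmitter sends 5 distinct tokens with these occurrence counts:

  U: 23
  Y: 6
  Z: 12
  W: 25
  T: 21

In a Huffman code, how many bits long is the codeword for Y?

Huffman merges, smallest pair first:
Y(6) + Z(12) → 18
18 + T(21) → 39
U(23) + W(25) → 48
39 + 48 → 87
Y's leaf is at depth 3, giving a 3-bit codeword.

3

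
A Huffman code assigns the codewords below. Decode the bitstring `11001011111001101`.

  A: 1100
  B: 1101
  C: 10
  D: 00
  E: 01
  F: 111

ACFAB

Read left to right; each codeword is recognised as soon as it completes (prefix code):
  1100→A | 10→C | 111→F | 1100→A | 1101→B
Decoded message: ACFAB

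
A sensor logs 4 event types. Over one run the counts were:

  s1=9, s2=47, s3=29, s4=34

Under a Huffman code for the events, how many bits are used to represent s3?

3

Huffman merges, smallest pair first:
s1(9) + s3(29) → 38
s4(34) + 38 → 72
s2(47) + 72 → 119
s3 sits 3 levels below the root, so its codeword is 3 bits.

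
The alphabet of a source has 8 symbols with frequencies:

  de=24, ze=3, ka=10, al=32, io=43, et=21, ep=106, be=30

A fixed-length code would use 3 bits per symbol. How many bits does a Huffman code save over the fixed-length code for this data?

Fixed-length: 3 bits × 269 symbols = 807 bits.
Huffman merges:
ze(3) + ka(10) → 13
13 + et(21) → 34
de(24) + be(30) → 54
al(32) + 34 → 66
io(43) + 54 → 97
66 + 97 → 163
ep(106) + 163 → 269
Huffman total = 13 + 34 + 54 + 66 + 97 + 163 + 269 = 696 bits.
Saving = 807 − 696 = 111 bits.

111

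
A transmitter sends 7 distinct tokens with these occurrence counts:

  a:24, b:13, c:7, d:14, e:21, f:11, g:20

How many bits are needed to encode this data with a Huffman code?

303

Build the Huffman tree bottom-up:
merge c(7) and f(11): 18
merge b(13) and d(14): 27
merge 18 and g(20): 38
merge e(21) and a(24): 45
merge 27 and 38: 65
merge 45 and 65: 110
Each symbol's bit-cost is frequency × depth; summing gives 303 bits (equivalently 18 + 27 + 38 + 45 + 65 + 110).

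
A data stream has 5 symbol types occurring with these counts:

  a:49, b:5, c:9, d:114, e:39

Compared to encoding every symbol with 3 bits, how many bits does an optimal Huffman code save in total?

263

Fixed-length: 3 bits × 216 symbols = 648 bits.
Huffman merges:
combine b(5), c(9) → 14
combine 14, e(39) → 53
combine a(49), 53 → 102
combine 102, d(114) → 216
Huffman total = 14 + 53 + 102 + 216 = 385 bits.
Saving = 648 − 385 = 263 bits.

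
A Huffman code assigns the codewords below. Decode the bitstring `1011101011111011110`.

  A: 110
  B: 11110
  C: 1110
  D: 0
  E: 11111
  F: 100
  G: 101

GAGBB

Read left to right; each codeword is recognised as soon as it completes (prefix code):
  101→G | 110→A | 101→G | 11110→B | 11110→B
Decoded message: GAGBB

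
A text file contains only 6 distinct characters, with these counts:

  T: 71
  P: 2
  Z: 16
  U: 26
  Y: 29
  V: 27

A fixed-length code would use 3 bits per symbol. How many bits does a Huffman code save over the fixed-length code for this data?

124

Fixed-length: 3 bits × 171 symbols = 513 bits.
Huffman merges:
combine P(2), Z(16) → 18
combine 18, U(26) → 44
combine V(27), Y(29) → 56
combine 44, 56 → 100
combine T(71), 100 → 171
Huffman total = 18 + 44 + 56 + 100 + 171 = 389 bits.
Saving = 513 − 389 = 124 bits.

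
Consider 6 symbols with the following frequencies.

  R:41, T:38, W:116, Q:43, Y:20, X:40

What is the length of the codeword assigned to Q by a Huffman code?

Repeatedly merge the two smallest:
Y(20) + T(38) → 58
X(40) + R(41) → 81
Q(43) + 58 → 101
81 + 101 → 182
W(116) + 182 → 298
Q sits 3 levels below the root, so its codeword is 3 bits.

3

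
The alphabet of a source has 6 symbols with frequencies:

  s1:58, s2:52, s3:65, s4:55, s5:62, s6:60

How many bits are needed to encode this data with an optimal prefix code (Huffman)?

929

Build the Huffman tree bottom-up:
combine s2(52), s4(55) → 107
combine s1(58), s6(60) → 118
combine s5(62), s3(65) → 127
combine 107, 118 → 225
combine 127, 225 → 352
Each symbol's bit-cost is frequency × depth; summing gives 929 bits (equivalently 107 + 118 + 127 + 225 + 352).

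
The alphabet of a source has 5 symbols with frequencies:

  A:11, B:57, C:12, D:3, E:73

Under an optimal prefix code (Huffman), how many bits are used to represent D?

Huffman merges, smallest pair first:
merge D(3) and A(11): 14
merge C(12) and 14: 26
merge 26 and B(57): 83
merge E(73) and 83: 156
D sits 4 levels below the root, so its codeword is 4 bits.

4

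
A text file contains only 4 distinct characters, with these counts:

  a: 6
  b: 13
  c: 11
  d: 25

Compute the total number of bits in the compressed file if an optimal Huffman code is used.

Merge the two smallest weights repeatedly:
combine a(6), c(11) → 17
combine b(13), 17 → 30
combine d(25), 30 → 55
The encoded length is the sum of every internal node's weight: 17 + 30 + 55 = 102 bits.

102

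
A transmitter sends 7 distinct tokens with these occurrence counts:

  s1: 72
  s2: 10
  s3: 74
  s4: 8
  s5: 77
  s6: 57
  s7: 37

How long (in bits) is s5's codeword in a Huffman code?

Repeatedly merge the two smallest:
s4(8) + s2(10) → 18
18 + s7(37) → 55
55 + s6(57) → 112
s1(72) + s3(74) → 146
s5(77) + 112 → 189
146 + 189 → 335
s5 sits 2 levels below the root, so its codeword is 2 bits.

2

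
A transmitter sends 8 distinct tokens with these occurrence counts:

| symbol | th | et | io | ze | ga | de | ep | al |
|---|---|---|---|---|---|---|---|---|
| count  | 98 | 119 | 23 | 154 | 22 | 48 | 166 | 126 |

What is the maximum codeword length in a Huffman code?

Merge the two lowest-weight nodes at each step:
merge ga(22) and io(23): 45
merge 45 and de(48): 93
merge 93 and th(98): 191
merge et(119) and al(126): 245
merge ze(154) and ep(166): 320
merge 191 and 245: 436
merge 320 and 436: 756
The first pair merged (ga, io) ends up deepest, at depth 5.

5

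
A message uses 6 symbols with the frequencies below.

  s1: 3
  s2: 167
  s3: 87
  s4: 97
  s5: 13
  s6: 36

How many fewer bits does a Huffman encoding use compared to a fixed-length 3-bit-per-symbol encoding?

363

Fixed-length: 3 bits × 403 symbols = 1209 bits.
Huffman merges:
combine s1(3), s5(13) → 16
combine 16, s6(36) → 52
combine 52, s3(87) → 139
combine s4(97), 139 → 236
combine s2(167), 236 → 403
Huffman total = 16 + 52 + 139 + 236 + 403 = 846 bits.
Saving = 1209 − 846 = 363 bits.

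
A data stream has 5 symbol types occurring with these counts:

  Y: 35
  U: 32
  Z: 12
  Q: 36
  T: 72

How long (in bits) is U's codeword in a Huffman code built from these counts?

Repeatedly merge the two smallest:
combine Z(12), U(32) → 44
combine Y(35), Q(36) → 71
combine 44, 71 → 115
combine T(72), 115 → 187
U's leaf is at depth 3, giving a 3-bit codeword.

3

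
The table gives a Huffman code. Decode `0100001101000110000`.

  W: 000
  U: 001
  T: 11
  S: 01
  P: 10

SWSPPUPW

Read left to right; each codeword is recognised as soon as it completes (prefix code):
  01→S | 000→W | 01→S | 10→P | 10→P | 001→U | 10→P | 000→W
Decoded message: SWSPPUPW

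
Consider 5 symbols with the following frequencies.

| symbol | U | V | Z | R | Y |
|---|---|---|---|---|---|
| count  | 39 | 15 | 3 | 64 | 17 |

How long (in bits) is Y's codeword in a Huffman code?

Build the tree from the bottom:
Z(3) + V(15) → 18
Y(17) + 18 → 35
35 + U(39) → 74
R(64) + 74 → 138
The subtree containing Y is merged 3 times, so code length = 3.

3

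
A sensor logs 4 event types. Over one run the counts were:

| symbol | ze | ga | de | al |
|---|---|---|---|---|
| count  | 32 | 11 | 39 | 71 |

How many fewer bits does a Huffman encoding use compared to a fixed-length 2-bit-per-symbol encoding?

Fixed-length: 2 bits × 153 symbols = 306 bits.
Huffman merges:
combine ga(11), ze(32) → 43
combine de(39), 43 → 82
combine al(71), 82 → 153
Huffman total = 43 + 82 + 153 = 278 bits.
Saving = 306 − 278 = 28 bits.

28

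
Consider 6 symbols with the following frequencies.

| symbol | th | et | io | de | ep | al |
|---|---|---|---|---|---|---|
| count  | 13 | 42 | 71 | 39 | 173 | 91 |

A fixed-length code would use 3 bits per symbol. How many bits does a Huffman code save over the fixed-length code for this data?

294

Fixed-length: 3 bits × 429 symbols = 1287 bits.
Huffman merges:
combine th(13), de(39) → 52
combine et(42), 52 → 94
combine io(71), al(91) → 162
combine 94, 162 → 256
combine ep(173), 256 → 429
Huffman total = 52 + 94 + 162 + 256 + 429 = 993 bits.
Saving = 1287 − 993 = 294 bits.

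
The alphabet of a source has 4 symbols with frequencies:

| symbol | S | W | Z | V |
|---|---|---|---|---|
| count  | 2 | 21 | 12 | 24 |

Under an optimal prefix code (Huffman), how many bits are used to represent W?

2

Repeatedly merge the two smallest:
combine S(2), Z(12) → 14
combine 14, W(21) → 35
combine V(24), 35 → 59
W sits 2 levels below the root, so its codeword is 2 bits.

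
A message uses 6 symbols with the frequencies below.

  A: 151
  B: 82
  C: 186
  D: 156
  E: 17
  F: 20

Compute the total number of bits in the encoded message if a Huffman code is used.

1380

Build the Huffman tree bottom-up:
E(17) + F(20) → 37
37 + B(82) → 119
119 + A(151) → 270
D(156) + C(186) → 342
270 + 342 → 612
Total encoded bits = sum of merged weights = 37 + 119 + 270 + 342 + 612 = 1380.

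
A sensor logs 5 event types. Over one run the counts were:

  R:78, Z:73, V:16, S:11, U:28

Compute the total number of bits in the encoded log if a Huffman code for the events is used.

Build the Huffman tree bottom-up:
merge S(11) and V(16): 27
merge 27 and U(28): 55
merge 55 and Z(73): 128
merge R(78) and 128: 206
Each symbol's bit-cost is frequency × depth; summing gives 416 bits (equivalently 27 + 55 + 128 + 206).

416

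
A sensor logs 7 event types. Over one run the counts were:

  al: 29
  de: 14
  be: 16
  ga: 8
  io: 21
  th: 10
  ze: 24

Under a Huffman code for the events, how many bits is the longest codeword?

4

Merge the two lowest-weight nodes at each step:
combine ga(8), th(10) → 18
combine de(14), be(16) → 30
combine 18, io(21) → 39
combine ze(24), al(29) → 53
combine 30, 39 → 69
combine 53, 69 → 122
The rarest symbols sit at the bottom; the longest codeword is 4 bits.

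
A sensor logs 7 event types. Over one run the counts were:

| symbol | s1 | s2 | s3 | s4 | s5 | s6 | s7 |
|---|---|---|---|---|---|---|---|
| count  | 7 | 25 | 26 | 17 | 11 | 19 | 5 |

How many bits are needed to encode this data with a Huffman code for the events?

291

Greedily combine the two least-frequent nodes:
merge s7(5) and s1(7): 12
merge s5(11) and 12: 23
merge s4(17) and s6(19): 36
merge 23 and s2(25): 48
merge s3(26) and 36: 62
merge 48 and 62: 110
The encoded length is the sum of every internal node's weight: 12 + 23 + 36 + 48 + 62 + 110 = 291 bits.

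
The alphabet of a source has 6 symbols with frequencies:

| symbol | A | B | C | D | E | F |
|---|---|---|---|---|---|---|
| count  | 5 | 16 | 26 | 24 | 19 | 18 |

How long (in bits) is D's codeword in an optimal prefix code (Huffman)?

Build the tree from the bottom:
A(5) + B(16) → 21
F(18) + E(19) → 37
21 + D(24) → 45
C(26) + 37 → 63
45 + 63 → 108
D sits 2 levels below the root, so its codeword is 2 bits.

2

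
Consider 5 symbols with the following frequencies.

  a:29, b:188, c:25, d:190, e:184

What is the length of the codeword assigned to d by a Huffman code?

Huffman merges, smallest pair first:
c(25) + a(29) → 54
54 + e(184) → 238
b(188) + d(190) → 378
238 + 378 → 616
The subtree containing d is merged 2 times, so code length = 2.

2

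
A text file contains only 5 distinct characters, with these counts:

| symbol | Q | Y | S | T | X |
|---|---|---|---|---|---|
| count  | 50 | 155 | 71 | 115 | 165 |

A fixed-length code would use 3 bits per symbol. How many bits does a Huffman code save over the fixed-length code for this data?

Fixed-length: 3 bits × 556 symbols = 1668 bits.
Huffman merges:
merge Q(50) and S(71): 121
merge T(115) and 121: 236
merge Y(155) and X(165): 320
merge 236 and 320: 556
Huffman total = 121 + 236 + 320 + 556 = 1233 bits.
Saving = 1668 − 1233 = 435 bits.

435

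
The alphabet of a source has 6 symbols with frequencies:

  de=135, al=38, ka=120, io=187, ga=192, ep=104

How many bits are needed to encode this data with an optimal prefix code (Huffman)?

Merge the two smallest weights repeatedly:
al(38) + ep(104) → 142
ka(120) + de(135) → 255
142 + io(187) → 329
ga(192) + 255 → 447
329 + 447 → 776
Total encoded bits = sum of merged weights = 142 + 255 + 329 + 447 + 776 = 1949.

1949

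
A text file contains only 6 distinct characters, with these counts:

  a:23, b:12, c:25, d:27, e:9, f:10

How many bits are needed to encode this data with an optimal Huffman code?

262

Merge the two smallest weights repeatedly:
merge e(9) and f(10): 19
merge b(12) and 19: 31
merge a(23) and c(25): 48
merge d(27) and 31: 58
merge 48 and 58: 106
The encoded length is the sum of every internal node's weight: 19 + 31 + 48 + 58 + 106 = 262 bits.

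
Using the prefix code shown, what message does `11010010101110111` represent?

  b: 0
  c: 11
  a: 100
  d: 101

cbadbcdc

Read left to right; each codeword is recognised as soon as it completes (prefix code):
  11→c | 0→b | 100→a | 101→d | 0→b | 11→c | 101→d | 11→c
Decoded message: cbadbcdc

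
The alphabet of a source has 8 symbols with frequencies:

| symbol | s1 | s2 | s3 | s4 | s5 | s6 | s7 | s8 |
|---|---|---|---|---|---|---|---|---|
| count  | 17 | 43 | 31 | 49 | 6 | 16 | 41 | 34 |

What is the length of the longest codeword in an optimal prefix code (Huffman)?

Merge the two lowest-weight nodes at each step:
merge s5(6) and s6(16): 22
merge s1(17) and 22: 39
merge s3(31) and s8(34): 65
merge 39 and s7(41): 80
merge s2(43) and s4(49): 92
merge 65 and 80: 145
merge 92 and 145: 237
Maximum depth reached is 5.

5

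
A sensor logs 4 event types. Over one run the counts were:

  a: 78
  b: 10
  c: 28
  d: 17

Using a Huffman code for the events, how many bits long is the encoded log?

Greedily combine the two least-frequent nodes:
b(10) + d(17) → 27
27 + c(28) → 55
55 + a(78) → 133
The encoded length is the sum of every internal node's weight: 27 + 55 + 133 = 215 bits.

215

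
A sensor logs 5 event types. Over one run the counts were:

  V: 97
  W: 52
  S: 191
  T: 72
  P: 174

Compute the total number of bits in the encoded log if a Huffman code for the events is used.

1296

Merge the two smallest weights repeatedly:
merge W(52) and T(72): 124
merge V(97) and 124: 221
merge P(174) and S(191): 365
merge 221 and 365: 586
Total encoded bits = sum of merged weights = 124 + 221 + 365 + 586 = 1296.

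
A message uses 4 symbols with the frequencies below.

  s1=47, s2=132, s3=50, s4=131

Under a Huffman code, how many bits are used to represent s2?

1

Repeatedly merge the two smallest:
s1(47) + s3(50) → 97
97 + s4(131) → 228
s2(132) + 228 → 360
s2 is merged only at the final step, so code length = 1.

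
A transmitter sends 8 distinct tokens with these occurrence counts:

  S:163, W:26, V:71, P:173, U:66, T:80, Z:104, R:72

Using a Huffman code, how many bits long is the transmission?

Merge the two smallest weights repeatedly:
merge W(26) and U(66): 92
merge V(71) and R(72): 143
merge T(80) and 92: 172
merge Z(104) and 143: 247
merge S(163) and 172: 335
merge P(173) and 247: 420
merge 335 and 420: 755
The encoded length is the sum of every internal node's weight: 92 + 143 + 172 + 247 + 335 + 420 + 755 = 2164 bits.

2164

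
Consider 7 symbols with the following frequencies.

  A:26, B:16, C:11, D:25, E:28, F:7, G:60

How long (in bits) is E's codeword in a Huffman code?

2

Build the tree from the bottom:
combine F(7), C(11) → 18
combine B(16), 18 → 34
combine D(25), A(26) → 51
combine E(28), 34 → 62
combine 51, G(60) → 111
combine 62, 111 → 173
E's leaf is at depth 2, giving a 2-bit codeword.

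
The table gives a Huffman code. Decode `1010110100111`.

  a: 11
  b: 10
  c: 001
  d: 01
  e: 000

bbadca

Read left to right; each codeword is recognised as soon as it completes (prefix code):
  10→b | 10→b | 11→a | 01→d | 001→c | 11→a
Decoded message: bbadca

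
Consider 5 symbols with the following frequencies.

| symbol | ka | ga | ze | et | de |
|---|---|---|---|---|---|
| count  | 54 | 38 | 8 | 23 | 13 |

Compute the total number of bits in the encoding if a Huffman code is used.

283

Merge the two smallest weights repeatedly:
combine ze(8), de(13) → 21
combine 21, et(23) → 44
combine ga(38), 44 → 82
combine ka(54), 82 → 136
Total encoded bits = sum of merged weights = 21 + 44 + 82 + 136 = 283.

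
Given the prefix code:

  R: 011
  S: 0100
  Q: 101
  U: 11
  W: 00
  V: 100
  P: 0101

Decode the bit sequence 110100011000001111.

USRWWRU

Read left to right; each codeword is recognised as soon as it completes (prefix code):
  11→U | 0100→S | 011→R | 00→W | 00→W | 011→R | 11→U
Decoded message: USRWWRU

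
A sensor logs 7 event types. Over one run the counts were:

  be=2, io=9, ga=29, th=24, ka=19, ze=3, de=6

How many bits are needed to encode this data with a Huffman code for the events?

Build the Huffman tree bottom-up:
be(2) + ze(3) → 5
5 + de(6) → 11
io(9) + 11 → 20
ka(19) + 20 → 39
th(24) + ga(29) → 53
39 + 53 → 92
Total encoded bits = sum of merged weights = 5 + 11 + 20 + 39 + 53 + 92 = 220.

220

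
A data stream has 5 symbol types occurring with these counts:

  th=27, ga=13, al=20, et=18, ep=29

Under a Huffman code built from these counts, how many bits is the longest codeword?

3

Merge the two lowest-weight nodes at each step:
combine ga(13), et(18) → 31
combine al(20), th(27) → 47
combine ep(29), 31 → 60
combine 47, 60 → 107
Maximum depth reached is 3.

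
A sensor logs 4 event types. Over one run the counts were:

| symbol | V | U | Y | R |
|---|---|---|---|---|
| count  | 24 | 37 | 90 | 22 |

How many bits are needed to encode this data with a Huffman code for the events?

Build the Huffman tree bottom-up:
R(22) + V(24) → 46
U(37) + 46 → 83
83 + Y(90) → 173
The encoded length is the sum of every internal node's weight: 46 + 83 + 173 = 302 bits.

302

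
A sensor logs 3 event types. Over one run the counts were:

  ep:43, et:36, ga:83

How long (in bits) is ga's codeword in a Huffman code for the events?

Repeatedly merge the two smallest:
et(36) + ep(43) → 79
79 + ga(83) → 162
ga is merged only at the final step, so code length = 1.

1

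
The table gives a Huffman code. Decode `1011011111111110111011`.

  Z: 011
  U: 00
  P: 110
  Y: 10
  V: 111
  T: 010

Read left to right; each codeword is recognised as soon as it completes (prefix code):
  10→Y | 110→P | 111→V | 111→V | 111→V | 10→Y | 111→V | 011→Z
Decoded message: YPVVVYVZ

YPVVVYVZ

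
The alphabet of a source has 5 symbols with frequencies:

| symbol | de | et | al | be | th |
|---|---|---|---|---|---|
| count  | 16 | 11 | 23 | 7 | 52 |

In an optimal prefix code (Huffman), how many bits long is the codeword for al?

Huffman merges, smallest pair first:
be(7) + et(11) → 18
de(16) + 18 → 34
al(23) + 34 → 57
th(52) + 57 → 109
al sits 2 levels below the root, so its codeword is 2 bits.

2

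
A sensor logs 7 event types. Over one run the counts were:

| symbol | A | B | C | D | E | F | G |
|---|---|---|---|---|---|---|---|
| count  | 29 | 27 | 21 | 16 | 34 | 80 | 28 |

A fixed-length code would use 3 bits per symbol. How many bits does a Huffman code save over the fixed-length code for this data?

Fixed-length: 3 bits × 235 symbols = 705 bits.
Huffman merges:
D(16) + C(21) → 37
B(27) + G(28) → 55
A(29) + E(34) → 63
37 + 55 → 92
63 + F(80) → 143
92 + 143 → 235
Huffman total = 37 + 55 + 63 + 92 + 143 + 235 = 625 bits.
Saving = 705 − 625 = 80 bits.

80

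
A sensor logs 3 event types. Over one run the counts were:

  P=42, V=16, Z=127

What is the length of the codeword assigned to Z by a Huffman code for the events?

Huffman merges, smallest pair first:
V(16) + P(42) → 58
58 + Z(127) → 185
Z sits one level below the root: a 1-bit codeword.

1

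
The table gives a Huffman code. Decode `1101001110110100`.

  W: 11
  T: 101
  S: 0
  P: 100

WSPWTTSS

Read left to right; each codeword is recognised as soon as it completes (prefix code):
  11→W | 0→S | 100→P | 11→W | 101→T | 101→T | 0→S | 0→S
Decoded message: WSPWTTSS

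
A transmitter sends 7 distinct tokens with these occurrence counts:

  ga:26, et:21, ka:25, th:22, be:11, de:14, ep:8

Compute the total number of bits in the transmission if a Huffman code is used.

Build the Huffman tree bottom-up:
merge ep(8) and be(11): 19
merge de(14) and 19: 33
merge et(21) and th(22): 43
merge ka(25) and ga(26): 51
merge 33 and 43: 76
merge 51 and 76: 127
Each symbol's bit-cost is frequency × depth; summing gives 349 bits (equivalently 19 + 33 + 43 + 51 + 76 + 127).

349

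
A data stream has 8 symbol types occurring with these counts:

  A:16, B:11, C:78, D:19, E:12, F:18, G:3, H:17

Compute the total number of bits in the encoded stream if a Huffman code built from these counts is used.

Build the Huffman tree bottom-up:
merge G(3) and B(11): 14
merge E(12) and 14: 26
merge A(16) and H(17): 33
merge F(18) and D(19): 37
merge 26 and 33: 59
merge 37 and 59: 96
merge C(78) and 96: 174
Each symbol's bit-cost is frequency × depth; summing gives 439 bits (equivalently 14 + 26 + 33 + 37 + 59 + 96 + 174).

439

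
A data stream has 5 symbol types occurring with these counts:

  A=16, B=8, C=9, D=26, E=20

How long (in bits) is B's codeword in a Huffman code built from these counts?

3

Build the tree from the bottom:
combine B(8), C(9) → 17
combine A(16), 17 → 33
combine E(20), D(26) → 46
combine 33, 46 → 79
The subtree containing B is merged 3 times, so code length = 3.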